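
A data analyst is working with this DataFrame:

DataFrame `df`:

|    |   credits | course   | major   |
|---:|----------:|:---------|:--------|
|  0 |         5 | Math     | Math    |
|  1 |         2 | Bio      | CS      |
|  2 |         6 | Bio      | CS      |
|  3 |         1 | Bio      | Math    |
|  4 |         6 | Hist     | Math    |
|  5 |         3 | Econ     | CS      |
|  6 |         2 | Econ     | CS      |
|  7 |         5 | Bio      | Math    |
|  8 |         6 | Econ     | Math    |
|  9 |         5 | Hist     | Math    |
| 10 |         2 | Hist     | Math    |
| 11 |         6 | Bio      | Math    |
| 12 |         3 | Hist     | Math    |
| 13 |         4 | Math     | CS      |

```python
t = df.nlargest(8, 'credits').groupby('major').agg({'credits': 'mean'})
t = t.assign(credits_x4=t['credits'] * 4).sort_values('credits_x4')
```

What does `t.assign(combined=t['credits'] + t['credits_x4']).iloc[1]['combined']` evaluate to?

27.5

take 8 rows with largest credits:
    credits course major
2         6    Bio    CS
4         6   Hist  Math
8         6   Econ  Math
11        6    Bio  Math
0         5   Math  Math
7         5    Bio  Math
9         5   Hist  Math
13        4   Math    CS
group by major, mean of credits:
       credits
major         
CS         5.0
Math       5.5
add column credits_x4 = t['credits'] * 4:
       credits  credits_x4
major                     
CS         5.0        20.0
Math       5.5        22.0
sort by credits_x4:
       credits  credits_x4
major                     
CS         5.0        20.0
Math       5.5        22.0
add column combined = t['credits'] + t['credits_x4']:
       credits  credits_x4  combined
major                               
CS         5.0        20.0      25.0
Math       5.5        22.0      27.5
Reading off the value at position 1, column 'combined', we get 27.5.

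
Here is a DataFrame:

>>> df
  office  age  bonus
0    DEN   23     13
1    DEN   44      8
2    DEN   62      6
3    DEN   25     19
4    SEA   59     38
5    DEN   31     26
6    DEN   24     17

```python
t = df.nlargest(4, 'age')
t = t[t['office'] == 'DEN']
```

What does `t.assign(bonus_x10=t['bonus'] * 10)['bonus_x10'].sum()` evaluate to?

take 4 rows with largest age:
  office  age  bonus
2    DEN   62      6
4    SEA   59     38
1    DEN   44      8
5    DEN   31     26
filter rows where office == 'DEN':
  office  age  bonus
2    DEN   62      6
1    DEN   44      8
5    DEN   31     26
add column bonus_x10 = t['bonus'] * 10:
  office  age  bonus  bonus_x10
2    DEN   62      6         60
1    DEN   44      8         80
5    DEN   31     26        260
So sum() = 400.

400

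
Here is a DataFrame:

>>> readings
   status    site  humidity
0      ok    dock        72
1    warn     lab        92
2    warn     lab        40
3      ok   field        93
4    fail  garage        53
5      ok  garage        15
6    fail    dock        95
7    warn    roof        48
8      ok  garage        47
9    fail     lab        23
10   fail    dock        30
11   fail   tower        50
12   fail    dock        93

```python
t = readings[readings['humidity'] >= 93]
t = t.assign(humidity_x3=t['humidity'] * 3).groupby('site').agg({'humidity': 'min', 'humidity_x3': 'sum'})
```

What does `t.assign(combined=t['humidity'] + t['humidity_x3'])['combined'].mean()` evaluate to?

514.5

filter rows where humidity >= 93:
   status   site  humidity
3      ok  field        93
6    fail   dock        95
12   fail   dock        93
add column humidity_x3 = t['humidity'] * 3:
   status   site  humidity  humidity_x3
3      ok  field        93          279
6    fail   dock        95          285
12   fail   dock        93          279
group by site: min(humidity), sum(humidity_x3):
       humidity  humidity_x3
site                        
dock         93          564
field        93          279
add column combined = t['humidity'] + t['humidity_x3']:
       humidity  humidity_x3  combined
site                                  
dock         93          564       657
field        93          279       372
The mean of column 'combined' is 514.5.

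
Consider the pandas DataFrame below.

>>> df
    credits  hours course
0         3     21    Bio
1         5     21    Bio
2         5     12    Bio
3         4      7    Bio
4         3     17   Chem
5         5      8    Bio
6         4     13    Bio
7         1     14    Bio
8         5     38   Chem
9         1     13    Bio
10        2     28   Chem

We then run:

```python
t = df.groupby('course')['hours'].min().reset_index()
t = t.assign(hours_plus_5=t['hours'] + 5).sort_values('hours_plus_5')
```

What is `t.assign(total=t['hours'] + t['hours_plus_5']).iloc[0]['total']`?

19

group by course, min of hours:
course
Bio      7
Chem    17
Name: hours, dtype: int64
reset_index():
  course  hours
0    Bio      7
1   Chem     17
add column hours_plus_5 = t['hours'] + 5:
  course  hours  hours_plus_5
0    Bio      7            12
1   Chem     17            22
sort by hours_plus_5:
  course  hours  hours_plus_5
0    Bio      7            12
1   Chem     17            22
add column total = t['hours'] + t['hours_plus_5']:
  course  hours  hours_plus_5  total
0    Bio      7            12     19
1   Chem     17            22     39
Then the value at position 0, column 'total': 19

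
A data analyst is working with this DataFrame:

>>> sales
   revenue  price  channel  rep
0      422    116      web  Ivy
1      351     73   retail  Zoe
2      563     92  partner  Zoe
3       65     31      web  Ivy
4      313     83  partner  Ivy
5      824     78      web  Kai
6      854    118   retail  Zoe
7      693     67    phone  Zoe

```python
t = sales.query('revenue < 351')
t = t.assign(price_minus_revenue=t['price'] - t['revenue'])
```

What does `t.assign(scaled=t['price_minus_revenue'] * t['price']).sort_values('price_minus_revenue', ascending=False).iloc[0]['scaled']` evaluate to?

-1054

filter rows where revenue < 351:
   revenue  price  channel  rep
3       65     31      web  Ivy
4      313     83  partner  Ivy
add column price_minus_revenue = t['price'] - t['revenue']:
   revenue  price  channel  rep  price_minus_revenue
3       65     31      web  Ivy                  -34
4      313     83  partner  Ivy                 -230
add column scaled = t['price_minus_revenue'] * t['price']:
   revenue  price  channel  rep  price_minus_revenue  scaled
3       65     31      web  Ivy                  -34   -1054
4      313     83  partner  Ivy                 -230  -19090
sort by price_minus_revenue descending:
   revenue  price  channel  rep  price_minus_revenue  scaled
3       65     31      web  Ivy                  -34   -1054
4      313     83  partner  Ivy                 -230  -19090
Reading off the value at position 0, column 'scaled', we get -1054.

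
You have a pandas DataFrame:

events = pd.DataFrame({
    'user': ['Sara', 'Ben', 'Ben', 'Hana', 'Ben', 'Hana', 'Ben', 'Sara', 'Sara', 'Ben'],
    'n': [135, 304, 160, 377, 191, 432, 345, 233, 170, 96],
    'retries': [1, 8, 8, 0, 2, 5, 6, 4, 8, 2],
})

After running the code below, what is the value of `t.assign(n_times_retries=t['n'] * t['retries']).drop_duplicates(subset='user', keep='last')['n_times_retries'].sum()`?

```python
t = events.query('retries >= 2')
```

filter rows where retries >= 2:
   user    n  retries
1   Ben  304        8
2   Ben  160        8
4   Ben  191        2
5  Hana  432        5
6   Ben  345        6
7  Sara  233        4
8  Sara  170        8
9   Ben   96        2
add column n_times_retries = t['n'] * t['retries']:
   user    n  retries  n_times_retries
1   Ben  304        8             2432
2   Ben  160        8             1280
4   Ben  191        2              382
5  Hana  432        5             2160
6   Ben  345        6             2070
7  Sara  233        4              932
8  Sara  170        8             1360
9   Ben   96        2              192
drop duplicate user (keep=last):
   user    n  retries  n_times_retries
5  Hana  432        5             2160
8  Sara  170        8             1360
9   Ben   96        2              192
So sum() = 3712.

3712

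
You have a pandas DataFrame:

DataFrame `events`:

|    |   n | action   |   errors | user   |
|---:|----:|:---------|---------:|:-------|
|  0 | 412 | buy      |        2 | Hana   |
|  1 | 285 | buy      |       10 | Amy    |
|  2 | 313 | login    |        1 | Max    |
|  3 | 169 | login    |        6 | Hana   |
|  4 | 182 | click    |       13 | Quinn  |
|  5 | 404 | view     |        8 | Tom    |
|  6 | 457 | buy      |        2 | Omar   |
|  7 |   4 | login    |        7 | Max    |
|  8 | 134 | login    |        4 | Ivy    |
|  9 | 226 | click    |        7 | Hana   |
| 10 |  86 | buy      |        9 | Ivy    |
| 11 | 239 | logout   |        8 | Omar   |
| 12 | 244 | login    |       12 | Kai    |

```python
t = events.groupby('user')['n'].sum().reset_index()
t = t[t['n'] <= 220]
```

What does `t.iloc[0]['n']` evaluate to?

group by user, sum of n:
user
Amy      285
Hana     807
Ivy      220
Kai      244
Max      317
Omar     696
Quinn    182
Tom      404
Name: n, dtype: int64
reset_index():
    user    n
0    Amy  285
1   Hana  807
2    Ivy  220
3    Kai  244
4    Max  317
5   Omar  696
6  Quinn  182
7    Tom  404
filter rows where n <= 220:
    user    n
2    Ivy  220
6  Quinn  182
Finally, value at position 0, column 'n' = 220.

220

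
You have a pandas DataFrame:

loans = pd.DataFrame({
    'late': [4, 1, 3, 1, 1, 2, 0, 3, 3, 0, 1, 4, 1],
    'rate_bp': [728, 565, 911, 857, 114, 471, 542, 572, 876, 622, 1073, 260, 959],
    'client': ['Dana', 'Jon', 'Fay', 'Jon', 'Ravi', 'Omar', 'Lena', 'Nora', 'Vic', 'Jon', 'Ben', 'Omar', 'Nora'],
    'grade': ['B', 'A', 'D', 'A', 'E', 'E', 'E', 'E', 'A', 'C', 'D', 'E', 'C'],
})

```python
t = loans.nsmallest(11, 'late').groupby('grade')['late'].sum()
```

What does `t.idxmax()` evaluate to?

E

take 11 rows with smallest late:
    late  rate_bp client grade
6      0      542   Lena     E
9      0      622    Jon     C
1      1      565    Jon     A
3      1      857    Jon     A
4      1      114   Ravi     E
10     1     1073    Ben     D
12     1      959   Nora     C
5      2      471   Omar     E
2      3      911    Fay     D
7      3      572   Nora     E
8      3      876    Vic     A
group by grade, sum of late:
grade
A    5
C    1
D    4
E    6
Name: late, dtype: int64
Taking the label with the largest value gives E.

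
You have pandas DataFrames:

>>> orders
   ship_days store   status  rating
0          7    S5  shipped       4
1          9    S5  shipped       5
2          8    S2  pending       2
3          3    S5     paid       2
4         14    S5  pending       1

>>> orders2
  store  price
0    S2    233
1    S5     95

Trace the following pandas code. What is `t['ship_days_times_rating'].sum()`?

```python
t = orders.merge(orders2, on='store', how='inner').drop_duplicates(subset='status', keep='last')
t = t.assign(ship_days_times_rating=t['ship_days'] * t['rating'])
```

65

merge on 'store' (how='inner') → 5 rows:
   ship_days store   status  rating  price
0          7    S5  shipped       4     95
1          9    S5  shipped       5     95
2          8    S2  pending       2    233
3          3    S5     paid       2     95
4         14    S5  pending       1     95
drop duplicate status (keep=last):
   ship_days store   status  rating  price
1          9    S5  shipped       5     95
3          3    S5     paid       2     95
4         14    S5  pending       1     95
add column ship_days_times_rating = t['ship_days'] * t['rating']:
   ship_days store   status  rating  price  ship_days_times_rating
1          9    S5  shipped       5     95                      45
3          3    S5     paid       2     95                       6
4         14    S5  pending       1     95                      14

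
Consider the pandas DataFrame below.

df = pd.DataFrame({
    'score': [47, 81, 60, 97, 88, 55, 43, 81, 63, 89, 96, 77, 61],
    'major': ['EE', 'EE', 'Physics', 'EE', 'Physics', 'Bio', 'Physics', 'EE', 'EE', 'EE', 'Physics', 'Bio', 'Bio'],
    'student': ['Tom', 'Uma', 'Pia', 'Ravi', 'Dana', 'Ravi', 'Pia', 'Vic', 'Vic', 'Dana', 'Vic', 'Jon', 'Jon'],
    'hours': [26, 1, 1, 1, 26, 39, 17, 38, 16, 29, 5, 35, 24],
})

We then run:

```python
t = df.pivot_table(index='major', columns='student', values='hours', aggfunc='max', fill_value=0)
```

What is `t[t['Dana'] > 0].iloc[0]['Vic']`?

pivot: rows=major, cols=student, max(hours):
student  Dana  Jon  Pia  Ravi  Tom  Uma  Vic
major                                       
Bio         0   35    0    39    0    0    0
EE         29    0    0     1   26    1   38
Physics    26    0   17     0    0    0    5
filter rows where Dana > 0:
student  Dana  Jon  Pia  Ravi  Tom  Uma  Vic
major                                       
EE         29    0    0     1   26    1   38
Physics    26    0   17     0    0    0    5
So iloc[0]['Vic'] = 38.

38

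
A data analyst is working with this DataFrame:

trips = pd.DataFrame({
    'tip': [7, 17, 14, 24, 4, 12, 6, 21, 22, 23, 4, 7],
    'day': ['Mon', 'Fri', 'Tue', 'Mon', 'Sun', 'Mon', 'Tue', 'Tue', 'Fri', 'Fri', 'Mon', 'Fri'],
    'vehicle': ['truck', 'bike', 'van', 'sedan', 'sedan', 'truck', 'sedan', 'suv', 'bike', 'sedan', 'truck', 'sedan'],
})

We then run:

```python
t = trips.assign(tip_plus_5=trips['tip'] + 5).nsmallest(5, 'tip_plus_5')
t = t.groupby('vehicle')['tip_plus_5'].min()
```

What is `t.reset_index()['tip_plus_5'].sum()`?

18

add column tip_plus_5 = trips['tip'] + 5:
    tip  day vehicle  tip_plus_5
0     7  Mon   truck          12
1    17  Fri    bike          22
2    14  Tue     van          19
3    24  Mon   sedan          29
4     4  Sun   sedan           9
5    12  Mon   truck          17
6     6  Tue   sedan          11
7    21  Tue     suv          26
8    22  Fri    bike          27
9    23  Fri   sedan          28
10    4  Mon   truck           9
11    7  Fri   sedan          12
take 5 rows with smallest tip_plus_5:
    tip  day vehicle  tip_plus_5
4     4  Sun   sedan           9
10    4  Mon   truck           9
6     6  Tue   sedan          11
0     7  Mon   truck          12
11    7  Fri   sedan          12
group by vehicle, min of tip_plus_5:
vehicle
sedan    9
truck    9
Name: tip_plus_5, dtype: int64
reset_index():
  vehicle  tip_plus_5
0   sedan           9
1   truck           9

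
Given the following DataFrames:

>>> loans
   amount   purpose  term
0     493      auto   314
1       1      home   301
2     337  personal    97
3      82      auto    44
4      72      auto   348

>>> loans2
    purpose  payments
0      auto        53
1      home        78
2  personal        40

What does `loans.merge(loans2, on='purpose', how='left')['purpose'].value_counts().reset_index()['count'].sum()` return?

merge on 'purpose' (how='left') → 5 rows:
   amount   purpose  term  payments
0     493      auto   314        53
1       1      home   301        78
2     337  personal    97        40
3      82      auto    44        53
4      72      auto   348        53
value_counts of purpose:
purpose
auto        3
home        1
personal    1
Name: count, dtype: int64
reset_index():
    purpose  count
0      auto      3
1      home      1
2  personal      1
Finally, sum of column 'count' = 5.

5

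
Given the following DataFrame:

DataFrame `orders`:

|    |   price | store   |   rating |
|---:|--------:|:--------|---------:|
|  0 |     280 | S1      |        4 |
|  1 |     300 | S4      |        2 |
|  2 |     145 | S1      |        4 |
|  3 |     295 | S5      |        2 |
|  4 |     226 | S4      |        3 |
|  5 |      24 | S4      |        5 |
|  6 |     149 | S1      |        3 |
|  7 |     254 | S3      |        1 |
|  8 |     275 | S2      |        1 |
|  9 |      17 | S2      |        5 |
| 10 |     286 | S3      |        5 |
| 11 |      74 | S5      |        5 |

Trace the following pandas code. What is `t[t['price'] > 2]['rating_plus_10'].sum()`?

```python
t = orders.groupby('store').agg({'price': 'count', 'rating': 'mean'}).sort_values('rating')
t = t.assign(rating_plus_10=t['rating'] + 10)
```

27.0

group by store: count(price), mean(rating):
       price    rating
store                 
S1         3  3.666667
S2         2  3.000000
S3         2  3.000000
S4         3  3.333333
S5         2  3.500000
sort by rating:
       price    rating
store                 
S2         2  3.000000
S3         2  3.000000
S4         3  3.333333
S5         2  3.500000
S1         3  3.666667
add column rating_plus_10 = t['rating'] + 10:
       price    rating  rating_plus_10
store                                 
S2         2  3.000000       13.000000
S3         2  3.000000       13.000000
S4         3  3.333333       13.333333
S5         2  3.500000       13.500000
S1         3  3.666667       13.666667
filter rows where price > 2:
       price    rating  rating_plus_10
store                                 
S4         3  3.333333       13.333333
S1         3  3.666667       13.666667
Finally, sum of column 'rating_plus_10' = 27.0.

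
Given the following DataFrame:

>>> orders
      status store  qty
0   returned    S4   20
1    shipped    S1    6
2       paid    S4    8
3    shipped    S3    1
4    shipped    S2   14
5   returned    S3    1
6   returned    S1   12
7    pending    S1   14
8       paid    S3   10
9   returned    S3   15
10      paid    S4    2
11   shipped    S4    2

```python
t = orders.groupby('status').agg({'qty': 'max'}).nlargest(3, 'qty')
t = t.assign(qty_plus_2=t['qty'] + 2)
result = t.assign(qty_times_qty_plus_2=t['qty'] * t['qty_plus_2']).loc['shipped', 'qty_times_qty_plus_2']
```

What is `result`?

group by status, max of qty:
          qty
status       
paid       10
pending    14
returned   20
shipped    14
take 3 rows with largest qty:
          qty
status       
returned   20
pending    14
shipped    14
add column qty_plus_2 = t['qty'] + 2:
          qty  qty_plus_2
status                   
returned   20          22
pending    14          16
shipped    14          16
add column qty_times_qty_plus_2 = t['qty'] * t['qty_plus_2']:
          qty  qty_plus_2  qty_times_qty_plus_2
status                                         
returned   20          22                   440
pending    14          16                   224
shipped    14          16                   224
Then the value at row 'shipped', column 'qty_times_qty_plus_2': 224

224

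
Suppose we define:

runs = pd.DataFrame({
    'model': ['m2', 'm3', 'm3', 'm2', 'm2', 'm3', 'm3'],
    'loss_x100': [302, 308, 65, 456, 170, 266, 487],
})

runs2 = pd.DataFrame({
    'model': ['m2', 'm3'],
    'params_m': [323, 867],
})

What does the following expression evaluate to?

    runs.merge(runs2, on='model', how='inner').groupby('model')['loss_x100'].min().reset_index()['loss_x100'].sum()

235

merge on 'model' (how='inner') → 7 rows:
  model  loss_x100  params_m
0    m2        302       323
1    m3        308       867
2    m3         65       867
3    m2        456       323
4    m2        170       323
5    m3        266       867
6    m3        487       867
group by model, min of loss_x100:
model
m2    170
m3     65
Name: loss_x100, dtype: int64
reset_index():
  model  loss_x100
0    m2        170
1    m3         65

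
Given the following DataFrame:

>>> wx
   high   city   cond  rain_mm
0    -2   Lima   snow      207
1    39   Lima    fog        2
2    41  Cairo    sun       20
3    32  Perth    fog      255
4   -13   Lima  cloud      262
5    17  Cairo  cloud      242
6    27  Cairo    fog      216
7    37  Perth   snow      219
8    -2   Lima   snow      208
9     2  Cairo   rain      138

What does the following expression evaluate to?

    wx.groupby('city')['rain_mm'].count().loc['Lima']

4

group by city, count of rain_mm:
city
Cairo    4
Lima     4
Perth    2
Name: rain_mm, dtype: int64
value at index 'Lima' → 4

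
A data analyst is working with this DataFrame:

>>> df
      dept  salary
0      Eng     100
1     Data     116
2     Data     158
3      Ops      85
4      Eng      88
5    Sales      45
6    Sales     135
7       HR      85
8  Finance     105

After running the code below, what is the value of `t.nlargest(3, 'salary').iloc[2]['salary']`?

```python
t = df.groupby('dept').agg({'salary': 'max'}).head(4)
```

group by dept, max of salary:
         salary
dept           
Data        158
Eng         100
Finance     105
HR           85
Ops          85
Sales       135
take first 4 rows:
         salary
dept           
Data        158
Eng         100
Finance     105
HR           85
take 3 rows with largest salary:
         salary
dept           
Data        158
Finance     105
Eng         100

100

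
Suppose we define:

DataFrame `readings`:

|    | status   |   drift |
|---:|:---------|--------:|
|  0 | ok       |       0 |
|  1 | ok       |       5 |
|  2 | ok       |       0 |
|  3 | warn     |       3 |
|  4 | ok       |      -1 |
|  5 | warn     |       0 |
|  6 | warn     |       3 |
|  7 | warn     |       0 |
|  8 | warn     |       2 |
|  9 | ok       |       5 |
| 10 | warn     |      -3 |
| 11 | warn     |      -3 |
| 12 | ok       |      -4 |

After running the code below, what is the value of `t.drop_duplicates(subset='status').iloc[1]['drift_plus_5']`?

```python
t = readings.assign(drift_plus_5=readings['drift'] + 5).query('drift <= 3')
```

8

add column drift_plus_5 = readings['drift'] + 5:
   status  drift  drift_plus_5
0      ok      0             5
1      ok      5            10
2      ok      0             5
3    warn      3             8
4      ok     -1             4
5    warn      0             5
6    warn      3             8
7    warn      0             5
8    warn      2             7
9      ok      5            10
10   warn     -3             2
11   warn     -3             2
12     ok     -4             1
filter rows where drift <= 3:
   status  drift  drift_plus_5
0      ok      0             5
2      ok      0             5
3    warn      3             8
4      ok     -1             4
5    warn      0             5
6    warn      3             8
7    warn      0             5
8    warn      2             7
10   warn     -3             2
11   warn     -3             2
12     ok     -4             1
drop duplicate status (keep=first):
  status  drift  drift_plus_5
0     ok      0             5
3   warn      3             8
value at position 1, column 'drift_plus_5' → 8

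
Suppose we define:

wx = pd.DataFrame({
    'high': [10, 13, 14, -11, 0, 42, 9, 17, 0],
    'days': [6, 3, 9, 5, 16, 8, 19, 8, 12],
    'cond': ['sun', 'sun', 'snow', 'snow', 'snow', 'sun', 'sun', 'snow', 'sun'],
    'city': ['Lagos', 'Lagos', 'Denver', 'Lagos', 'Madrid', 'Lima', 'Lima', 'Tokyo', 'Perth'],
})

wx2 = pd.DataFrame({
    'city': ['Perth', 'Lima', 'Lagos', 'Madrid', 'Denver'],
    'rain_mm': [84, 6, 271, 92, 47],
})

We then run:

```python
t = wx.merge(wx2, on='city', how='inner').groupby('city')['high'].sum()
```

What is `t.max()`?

merge on 'city' (how='inner') → 8 rows:
   high  days  cond    city  rain_mm
0    10     6   sun   Lagos      271
1    13     3   sun   Lagos      271
2    14     9  snow  Denver       47
3   -11     5  snow   Lagos      271
4     0    16  snow  Madrid       92
5    42     8   sun    Lima        6
6     9    19   sun    Lima        6
7     0    12   sun   Perth       84
group by city, sum of high:
city
Denver    14
Lagos     12
Lima      51
Madrid     0
Perth      0
Name: high, dtype: int64

51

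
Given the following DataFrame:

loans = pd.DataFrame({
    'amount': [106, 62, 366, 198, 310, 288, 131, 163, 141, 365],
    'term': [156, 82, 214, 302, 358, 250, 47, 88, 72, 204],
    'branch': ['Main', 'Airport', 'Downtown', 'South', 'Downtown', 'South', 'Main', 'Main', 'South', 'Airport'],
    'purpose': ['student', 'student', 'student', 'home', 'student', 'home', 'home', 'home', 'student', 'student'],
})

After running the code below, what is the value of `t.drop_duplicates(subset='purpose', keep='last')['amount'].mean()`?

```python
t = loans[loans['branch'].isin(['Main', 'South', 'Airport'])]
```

filter rows where branch in ['Main', 'South', 'Airport']:
   amount  term   branch  purpose
0     106   156     Main  student
1      62    82  Airport  student
3     198   302    South     home
5     288   250    South     home
6     131    47     Main     home
7     163    88     Main     home
8     141    72    South  student
9     365   204  Airport  student
drop duplicate purpose (keep=last):
   amount  term   branch  purpose
7     163    88     Main     home
9     365   204  Airport  student
Hence 264.0.

264.0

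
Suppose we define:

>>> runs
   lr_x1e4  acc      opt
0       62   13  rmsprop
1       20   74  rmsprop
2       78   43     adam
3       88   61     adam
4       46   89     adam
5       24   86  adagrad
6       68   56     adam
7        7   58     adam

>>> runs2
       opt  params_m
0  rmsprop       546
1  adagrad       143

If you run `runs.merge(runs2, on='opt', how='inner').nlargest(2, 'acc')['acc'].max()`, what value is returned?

86

merge on 'opt' (how='inner') → 3 rows:
   lr_x1e4  acc      opt  params_m
0       62   13  rmsprop       546
1       20   74  rmsprop       546
2       24   86  adagrad       143
take 2 rows with largest acc:
   lr_x1e4  acc      opt  params_m
2       24   86  adagrad       143
1       20   74  rmsprop       546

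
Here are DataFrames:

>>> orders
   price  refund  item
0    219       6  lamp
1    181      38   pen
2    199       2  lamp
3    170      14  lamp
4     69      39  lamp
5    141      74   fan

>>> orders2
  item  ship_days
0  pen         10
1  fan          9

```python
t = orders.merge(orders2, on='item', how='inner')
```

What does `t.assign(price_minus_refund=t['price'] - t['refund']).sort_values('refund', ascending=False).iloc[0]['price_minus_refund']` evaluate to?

merge on 'item' (how='inner') → 2 rows:
   price  refund item  ship_days
0    181      38  pen         10
1    141      74  fan          9
add column price_minus_refund = t['price'] - t['refund']:
   price  refund item  ship_days  price_minus_refund
0    181      38  pen         10                 143
1    141      74  fan          9                  67
sort by refund descending:
   price  refund item  ship_days  price_minus_refund
1    141      74  fan          9                  67
0    181      38  pen         10                 143

67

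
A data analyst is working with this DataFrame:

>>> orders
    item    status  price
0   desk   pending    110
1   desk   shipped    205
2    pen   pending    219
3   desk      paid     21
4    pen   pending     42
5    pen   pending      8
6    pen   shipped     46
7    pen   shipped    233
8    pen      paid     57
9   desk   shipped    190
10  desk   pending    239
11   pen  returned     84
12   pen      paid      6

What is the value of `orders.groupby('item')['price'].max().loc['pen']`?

233

group by item, max of price:
item
desk    239
pen     233
Name: price, dtype: int64
value at index 'pen' → 233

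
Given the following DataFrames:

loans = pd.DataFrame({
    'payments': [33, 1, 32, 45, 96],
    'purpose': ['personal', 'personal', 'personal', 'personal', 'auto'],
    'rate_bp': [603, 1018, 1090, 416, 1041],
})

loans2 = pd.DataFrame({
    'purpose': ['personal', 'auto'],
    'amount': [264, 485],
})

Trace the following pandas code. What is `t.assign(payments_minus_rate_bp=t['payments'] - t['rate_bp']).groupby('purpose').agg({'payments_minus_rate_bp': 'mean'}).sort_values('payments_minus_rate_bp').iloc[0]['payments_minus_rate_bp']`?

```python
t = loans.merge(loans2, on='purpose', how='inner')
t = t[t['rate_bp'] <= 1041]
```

-945.0

merge on 'purpose' (how='inner') → 5 rows:
   payments   purpose  rate_bp  amount
0        33  personal      603     264
1         1  personal     1018     264
2        32  personal     1090     264
3        45  personal      416     264
4        96      auto     1041     485
filter rows where rate_bp <= 1041:
   payments   purpose  rate_bp  amount
0        33  personal      603     264
1         1  personal     1018     264
3        45  personal      416     264
4        96      auto     1041     485
add column payments_minus_rate_bp = t['payments'] - t['rate_bp']:
   payments   purpose  rate_bp  amount  payments_minus_rate_bp
0        33  personal      603     264                    -570
1         1  personal     1018     264                   -1017
3        45  personal      416     264                    -371
4        96      auto     1041     485                    -945
group by purpose, mean of payments_minus_rate_bp:
          payments_minus_rate_bp
purpose                         
auto                 -945.000000
personal             -652.666667
sort by payments_minus_rate_bp:
          payments_minus_rate_bp
purpose                         
auto                 -945.000000
personal             -652.666667
Taking the value at position 0, column 'payments_minus_rate_bp' gives -945.0.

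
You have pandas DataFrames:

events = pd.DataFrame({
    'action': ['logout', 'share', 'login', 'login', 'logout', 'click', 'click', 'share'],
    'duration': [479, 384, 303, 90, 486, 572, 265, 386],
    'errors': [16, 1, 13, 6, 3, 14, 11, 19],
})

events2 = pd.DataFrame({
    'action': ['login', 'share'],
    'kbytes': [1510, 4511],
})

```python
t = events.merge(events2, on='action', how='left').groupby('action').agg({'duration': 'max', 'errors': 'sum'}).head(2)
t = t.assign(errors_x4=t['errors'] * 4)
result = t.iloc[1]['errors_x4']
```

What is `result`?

merge on 'action' (how='left') → 8 rows:
   action  duration  errors  kbytes
0  logout       479      16     NaN
1   share       384       1  4511.0
2   login       303      13  1510.0
3   login        90       6  1510.0
4  logout       486       3     NaN
5   click       572      14     NaN
6   click       265      11     NaN
7   share       386      19  4511.0
group by action: max(duration), sum(errors):
        duration  errors
action                  
click        572      25
login        303      19
logout       486      19
share        386      20
take first 2 rows:
        duration  errors
action                  
click        572      25
login        303      19
add column errors_x4 = t['errors'] * 4:
        duration  errors  errors_x4
action                             
click        572      25        100
login        303      19         76
The value at position 1, column 'errors_x4' is 76.

76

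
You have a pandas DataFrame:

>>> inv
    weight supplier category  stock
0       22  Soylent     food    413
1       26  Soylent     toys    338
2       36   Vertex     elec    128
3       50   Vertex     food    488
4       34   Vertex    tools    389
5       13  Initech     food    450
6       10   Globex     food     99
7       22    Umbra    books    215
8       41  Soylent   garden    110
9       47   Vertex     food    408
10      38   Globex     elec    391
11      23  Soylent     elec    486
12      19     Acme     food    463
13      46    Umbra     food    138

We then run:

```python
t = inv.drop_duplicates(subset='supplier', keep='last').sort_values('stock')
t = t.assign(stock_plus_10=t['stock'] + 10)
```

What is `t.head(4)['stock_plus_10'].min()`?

drop duplicate supplier (keep=last):
    weight supplier category  stock
5       13  Initech     food    450
9       47   Vertex     food    408
10      38   Globex     elec    391
11      23  Soylent     elec    486
12      19     Acme     food    463
13      46    Umbra     food    138
sort by stock:
    weight supplier category  stock
13      46    Umbra     food    138
10      38   Globex     elec    391
9       47   Vertex     food    408
5       13  Initech     food    450
12      19     Acme     food    463
11      23  Soylent     elec    486
add column stock_plus_10 = t['stock'] + 10:
    weight supplier category  stock  stock_plus_10
13      46    Umbra     food    138            148
10      38   Globex     elec    391            401
9       47   Vertex     food    408            418
5       13  Initech     food    450            460
12      19     Acme     food    463            473
11      23  Soylent     elec    486            496
take first 4 rows:
    weight supplier category  stock  stock_plus_10
13      46    Umbra     food    138            148
10      38   Globex     elec    391            401
9       47   Vertex     food    408            418
5       13  Initech     food    450            460

148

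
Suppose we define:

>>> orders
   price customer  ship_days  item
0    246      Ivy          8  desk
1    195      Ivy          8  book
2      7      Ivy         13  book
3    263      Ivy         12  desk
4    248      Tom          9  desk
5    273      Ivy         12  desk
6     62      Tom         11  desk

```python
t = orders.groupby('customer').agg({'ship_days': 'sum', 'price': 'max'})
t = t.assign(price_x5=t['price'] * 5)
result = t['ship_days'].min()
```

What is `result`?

group by customer: sum(ship_days), max(price):
          ship_days  price
customer                  
Ivy              53    273
Tom              20    248
add column price_x5 = t['price'] * 5:
          ship_days  price  price_x5
customer                            
Ivy              53    273      1365
Tom              20    248      1240

20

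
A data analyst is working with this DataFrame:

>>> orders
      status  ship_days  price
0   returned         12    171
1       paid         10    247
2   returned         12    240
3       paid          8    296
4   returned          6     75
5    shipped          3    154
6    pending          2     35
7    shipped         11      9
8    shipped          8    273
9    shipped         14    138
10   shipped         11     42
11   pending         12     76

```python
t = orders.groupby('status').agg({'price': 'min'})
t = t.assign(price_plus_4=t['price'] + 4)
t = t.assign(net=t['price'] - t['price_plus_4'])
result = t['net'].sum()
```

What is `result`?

-16

group by status, min of price:
          price
status         
paid        247
pending      35
returned     75
shipped       9
add column price_plus_4 = t['price'] + 4:
          price  price_plus_4
status                       
paid        247           251
pending      35            39
returned     75            79
shipped       9            13
add column net = t['price'] - t['price_plus_4']:
          price  price_plus_4  net
status                            
paid        247           251   -4
pending      35            39   -4
returned     75            79   -4
shipped       9            13   -4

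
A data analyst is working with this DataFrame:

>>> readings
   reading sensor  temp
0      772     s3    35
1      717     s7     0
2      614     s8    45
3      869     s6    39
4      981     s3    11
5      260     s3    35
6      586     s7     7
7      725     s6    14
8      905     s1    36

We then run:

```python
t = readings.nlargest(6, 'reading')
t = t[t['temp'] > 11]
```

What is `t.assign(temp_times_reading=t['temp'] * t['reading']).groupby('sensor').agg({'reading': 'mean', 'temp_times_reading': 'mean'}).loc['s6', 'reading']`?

797.0

take 6 rows with largest reading:
   reading sensor  temp
4      981     s3    11
8      905     s1    36
3      869     s6    39
0      772     s3    35
7      725     s6    14
1      717     s7     0
filter rows where temp > 11:
   reading sensor  temp
8      905     s1    36
3      869     s6    39
0      772     s3    35
7      725     s6    14
add column temp_times_reading = t['temp'] * t['reading']:
   reading sensor  temp  temp_times_reading
8      905     s1    36               32580
3      869     s6    39               33891
0      772     s3    35               27020
7      725     s6    14               10150
group by sensor: mean(reading), mean(temp_times_reading):
        reading  temp_times_reading
sensor                             
s1        905.0             32580.0
s3        772.0             27020.0
s6        797.0             22020.5
The value at row 's6', column 'reading' is 797.0.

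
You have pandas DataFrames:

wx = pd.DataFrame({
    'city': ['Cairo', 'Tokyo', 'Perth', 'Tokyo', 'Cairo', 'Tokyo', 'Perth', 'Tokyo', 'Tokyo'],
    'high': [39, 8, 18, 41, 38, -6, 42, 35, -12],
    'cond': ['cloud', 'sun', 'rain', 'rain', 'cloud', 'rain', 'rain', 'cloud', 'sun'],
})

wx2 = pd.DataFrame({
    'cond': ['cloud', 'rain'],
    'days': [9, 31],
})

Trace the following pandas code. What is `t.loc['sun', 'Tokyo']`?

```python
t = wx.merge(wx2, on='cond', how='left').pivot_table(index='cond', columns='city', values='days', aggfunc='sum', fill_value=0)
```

0.0

merge on 'cond' (how='left') → 9 rows:
    city  high   cond  days
0  Cairo    39  cloud   9.0
1  Tokyo     8    sun   NaN
2  Perth    18   rain  31.0
3  Tokyo    41   rain  31.0
4  Cairo    38  cloud   9.0
5  Tokyo    -6   rain  31.0
6  Perth    42   rain  31.0
7  Tokyo    35  cloud   9.0
8  Tokyo   -12    sun   NaN
pivot: rows=cond, cols=city, sum(days):
city   Cairo  Perth  Tokyo
cond                      
cloud   18.0    0.0    9.0
rain     0.0   62.0   62.0
sun      0.0    0.0    0.0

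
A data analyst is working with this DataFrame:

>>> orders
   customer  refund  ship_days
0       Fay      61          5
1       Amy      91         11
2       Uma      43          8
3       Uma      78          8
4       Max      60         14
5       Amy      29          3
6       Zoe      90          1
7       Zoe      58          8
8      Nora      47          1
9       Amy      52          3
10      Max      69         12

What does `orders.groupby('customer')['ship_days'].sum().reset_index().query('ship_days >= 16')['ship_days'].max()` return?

26

group by customer, sum of ship_days:
customer
Amy     17
Fay      5
Max     26
Nora     1
Uma     16
Zoe      9
Name: ship_days, dtype: int64
reset_index():
  customer  ship_days
0      Amy         17
1      Fay          5
2      Max         26
3     Nora          1
4      Uma         16
5      Zoe          9
filter rows where ship_days >= 16:
  customer  ship_days
0      Amy         17
2      Max         26
4      Uma         16
Reading off the max of column 'ship_days', we get 26.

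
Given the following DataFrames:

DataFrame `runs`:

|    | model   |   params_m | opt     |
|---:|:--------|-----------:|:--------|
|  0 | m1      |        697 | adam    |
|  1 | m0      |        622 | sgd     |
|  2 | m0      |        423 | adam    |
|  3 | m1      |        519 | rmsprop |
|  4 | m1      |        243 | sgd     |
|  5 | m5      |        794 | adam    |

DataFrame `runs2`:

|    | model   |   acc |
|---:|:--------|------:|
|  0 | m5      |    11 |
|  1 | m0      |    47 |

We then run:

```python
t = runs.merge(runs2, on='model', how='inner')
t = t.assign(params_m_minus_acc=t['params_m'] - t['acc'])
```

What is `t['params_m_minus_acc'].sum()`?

1734

merge on 'model' (how='inner') → 3 rows:
  model  params_m   opt  acc
0    m0       622   sgd   47
1    m0       423  adam   47
2    m5       794  adam   11
add column params_m_minus_acc = t['params_m'] - t['acc']:
  model  params_m   opt  acc  params_m_minus_acc
0    m0       622   sgd   47                 575
1    m0       423  adam   47                 376
2    m5       794  adam   11                 783
Taking the sum of column 'params_m_minus_acc' gives 1734.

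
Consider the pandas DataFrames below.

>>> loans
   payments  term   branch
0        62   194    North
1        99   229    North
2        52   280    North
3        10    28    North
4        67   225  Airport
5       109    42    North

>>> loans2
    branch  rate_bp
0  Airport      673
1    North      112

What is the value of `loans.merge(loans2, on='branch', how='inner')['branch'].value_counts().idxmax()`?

merge on 'branch' (how='inner') → 6 rows:
   payments  term   branch  rate_bp
0        62   194    North      112
1        99   229    North      112
2        52   280    North      112
3        10    28    North      112
4        67   225  Airport      673
5       109    42    North      112
value_counts of branch:
branch
North      5
Airport    1
Name: count, dtype: int64
Taking the label with the largest value gives North.

North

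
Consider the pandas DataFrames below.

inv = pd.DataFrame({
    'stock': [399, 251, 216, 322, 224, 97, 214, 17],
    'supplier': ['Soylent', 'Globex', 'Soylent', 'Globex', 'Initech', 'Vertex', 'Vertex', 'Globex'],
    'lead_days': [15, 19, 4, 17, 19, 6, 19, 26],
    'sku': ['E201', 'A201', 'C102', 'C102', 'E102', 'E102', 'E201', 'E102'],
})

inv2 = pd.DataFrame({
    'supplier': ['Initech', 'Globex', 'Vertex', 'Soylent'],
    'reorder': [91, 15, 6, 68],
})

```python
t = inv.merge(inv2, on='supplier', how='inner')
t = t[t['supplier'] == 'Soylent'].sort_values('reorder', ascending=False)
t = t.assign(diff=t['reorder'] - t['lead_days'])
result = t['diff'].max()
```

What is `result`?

merge on 'supplier' (how='inner') → 8 rows:
   stock supplier  lead_days   sku  reorder
0    399  Soylent         15  E201       68
1    251   Globex         19  A201       15
2    216  Soylent          4  C102       68
3    322   Globex         17  C102       15
4    224  Initech         19  E102       91
5     97   Vertex          6  E102        6
6    214   Vertex         19  E201        6
7     17   Globex         26  E102       15
filter rows where supplier == 'Soylent':
   stock supplier  lead_days   sku  reorder
0    399  Soylent         15  E201       68
2    216  Soylent          4  C102       68
sort by reorder descending:
   stock supplier  lead_days   sku  reorder
0    399  Soylent         15  E201       68
2    216  Soylent          4  C102       68
add column diff = t['reorder'] - t['lead_days']:
   stock supplier  lead_days   sku  reorder  diff
0    399  Soylent         15  E201       68    53
2    216  Soylent          4  C102       68    64

64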